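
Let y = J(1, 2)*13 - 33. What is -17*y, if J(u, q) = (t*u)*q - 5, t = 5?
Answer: -544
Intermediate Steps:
J(u, q) = -5 + 5*q*u (J(u, q) = (5*u)*q - 5 = 5*q*u - 5 = -5 + 5*q*u)
y = 32 (y = (-5 + 5*2*1)*13 - 33 = (-5 + 10)*13 - 33 = 5*13 - 33 = 65 - 33 = 32)
-17*y = -17*32 = -544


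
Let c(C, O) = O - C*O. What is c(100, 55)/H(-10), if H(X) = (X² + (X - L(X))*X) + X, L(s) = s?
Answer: -121/2 ≈ -60.500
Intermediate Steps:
c(C, O) = O - C*O
H(X) = X + X² (H(X) = (X² + (X - X)*X) + X = (X² + 0*X) + X = (X² + 0) + X = X² + X = X + X²)
c(100, 55)/H(-10) = (55*(1 - 1*100))/((-10*(1 - 10))) = (55*(1 - 100))/((-10*(-9))) = (55*(-99))/90 = -5445*1/90 = -121/2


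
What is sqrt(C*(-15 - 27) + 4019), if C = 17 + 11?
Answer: sqrt(2843) ≈ 53.320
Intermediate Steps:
C = 28
sqrt(C*(-15 - 27) + 4019) = sqrt(28*(-15 - 27) + 4019) = sqrt(28*(-42) + 4019) = sqrt(-1176 + 4019) = sqrt(2843)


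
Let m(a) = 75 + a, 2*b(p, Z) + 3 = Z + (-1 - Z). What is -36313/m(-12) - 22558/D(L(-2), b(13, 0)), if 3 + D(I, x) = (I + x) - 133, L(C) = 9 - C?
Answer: -3190597/8001 ≈ -398.77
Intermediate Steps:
b(p, Z) = -2 (b(p, Z) = -3/2 + (Z + (-1 - Z))/2 = -3/2 + (½)*(-1) = -3/2 - ½ = -2)
D(I, x) = -136 + I + x (D(I, x) = -3 + ((I + x) - 133) = -3 + (-133 + I + x) = -136 + I + x)
-36313/m(-12) - 22558/D(L(-2), b(13, 0)) = -36313/(75 - 12) - 22558/(-136 + (9 - 1*(-2)) - 2) = -36313/63 - 22558/(-136 + (9 + 2) - 2) = -36313*1/63 - 22558/(-136 + 11 - 2) = -36313/63 - 22558/(-127) = -36313/63 - 22558*(-1/127) = -36313/63 + 22558/127 = -3190597/8001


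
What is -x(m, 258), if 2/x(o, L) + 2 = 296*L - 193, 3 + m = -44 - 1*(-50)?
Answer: -2/76173 ≈ -2.6256e-5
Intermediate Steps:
m = 3 (m = -3 + (-44 - 1*(-50)) = -3 + (-44 + 50) = -3 + 6 = 3)
x(o, L) = 2/(-195 + 296*L) (x(o, L) = 2/(-2 + (296*L - 193)) = 2/(-2 + (-193 + 296*L)) = 2/(-195 + 296*L))
-x(m, 258) = -2/(-195 + 296*258) = -2/(-195 + 76368) = -2/76173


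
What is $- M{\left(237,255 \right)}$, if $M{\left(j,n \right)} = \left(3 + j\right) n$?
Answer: $-61200$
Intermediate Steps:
$M{\left(j,n \right)} = n \left(3 + j\right)$
$- M{\left(237,255 \right)} = - 255 \left(3 + 237\right) = - 255 \cdot 240 = \left(-1\right) 61200 = -61200$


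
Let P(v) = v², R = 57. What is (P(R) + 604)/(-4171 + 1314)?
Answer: -3853/2857 ≈ -1.3486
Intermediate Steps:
(P(R) + 604)/(-4171 + 1314) = (57² + 604)/(-4171 + 1314) = (3249 + 604)/(-2857) = 3853*(-1/2857) = -3853/2857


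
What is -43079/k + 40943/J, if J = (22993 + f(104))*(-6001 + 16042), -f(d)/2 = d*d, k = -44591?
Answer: 590534730592/609371732391 ≈ 0.96909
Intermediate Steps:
f(d) = -2*d² (f(d) = -2*d*d = -2*d²)
J = 13665801 (J = (22993 - 2*104²)*(-6001 + 16042) = (22993 - 2*10816)*10041 = (22993 - 21632)*10041 = 1361*10041 = 13665801)
-43079/k + 40943/J = -43079/(-44591) + 40943/13665801 = -43079*(-1/44591) + 40943*(1/13665801) = 43079/44591 + 40943/13665801 = 590534730592/609371732391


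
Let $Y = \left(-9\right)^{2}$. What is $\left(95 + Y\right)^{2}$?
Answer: $30976$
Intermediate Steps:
$Y = 81$
$\left(95 + Y\right)^{2} = \left(95 + 81\right)^{2} = 176^{2} = 30976$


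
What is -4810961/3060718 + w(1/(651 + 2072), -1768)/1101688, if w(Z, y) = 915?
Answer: -2648688722599/1685978145992 ≈ -1.5710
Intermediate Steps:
-4810961/3060718 + w(1/(651 + 2072), -1768)/1101688 = -4810961/3060718 + 915/1101688 = -2648688722599/1685978145992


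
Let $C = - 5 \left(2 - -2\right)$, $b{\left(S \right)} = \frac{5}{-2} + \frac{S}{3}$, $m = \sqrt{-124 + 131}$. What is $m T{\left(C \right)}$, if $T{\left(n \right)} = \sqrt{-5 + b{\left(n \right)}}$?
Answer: $\frac{i \sqrt{3570}}{6} \approx 9.9583 i$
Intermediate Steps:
$m = \sqrt{7} \approx 2.6458$
$b{\left(S \right)} = - \frac{5}{2} + \frac{S}{3}$ ($b{\left(S \right)} = 5 \left(- \frac{1}{2}\right) + S \frac{1}{3} = - \frac{5}{2} + \frac{S}{3}$)
$C = -20$ ($C = - 5 \left(2 + 2\right) = \left(-5\right) 4 = -20$)
$T{\left(n \right)} = \sqrt{- \frac{15}{2} + \frac{n}{3}}$ ($T{\left(n \right)} = \sqrt{-5 + \left(- \frac{5}{2} + \frac{n}{3}\right)} = \sqrt{- \frac{15}{2} + \frac{n}{3}}$)
$m T{\left(C \right)} = \sqrt{7} \frac{\sqrt{-270 + 12 \left(-20\right)}}{6} = \sqrt{7} \frac{\sqrt{-270 - 240}}{6} = \sqrt{7} \frac{\sqrt{-510}}{6} = \sqrt{7} \frac{i \sqrt{510}}{6} = \frac{i \sqrt{3570}}{6}$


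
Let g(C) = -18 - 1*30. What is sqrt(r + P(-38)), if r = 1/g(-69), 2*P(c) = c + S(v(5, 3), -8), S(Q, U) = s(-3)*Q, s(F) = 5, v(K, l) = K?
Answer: I*sqrt(939)/12 ≈ 2.5536*I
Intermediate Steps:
S(Q, U) = 5*Q
g(C) = -48 (g(C) = -18 - 30 = -48)
P(c) = 25/2 + c/2 (P(c) = (c + 5*5)/2 = (c + 25)/2 = (25 + c)/2 = 25/2 + c/2)
r = -1/48 (r = 1/(-48) = -1/48 ≈ -0.020833)
sqrt(r + P(-38)) = sqrt(-1/48 + (25/2 + (1/2)*(-38))) = sqrt(-1/48 + (25/2 - 19)) = sqrt(-1/48 - 13/2) = sqrt(-313/48) = I*sqrt(939)/12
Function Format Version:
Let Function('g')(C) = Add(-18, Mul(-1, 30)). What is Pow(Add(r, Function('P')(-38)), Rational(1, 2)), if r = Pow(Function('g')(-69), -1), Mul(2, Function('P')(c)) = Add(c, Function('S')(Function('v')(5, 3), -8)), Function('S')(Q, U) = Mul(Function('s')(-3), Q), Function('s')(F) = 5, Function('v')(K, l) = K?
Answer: Mul(Rational(1, 12), I, Pow(939, Rational(1, 2))) ≈ Mul(2.5536, I)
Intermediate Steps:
Function('S')(Q, U) = Mul(5, Q)
Function('g')(C) = -48 (Function('g')(C) = Add(-18, -30) = -48)
Function('P')(c) = Add(Rational(25, 2), Mul(Rational(1, 2), c)) (Function('P')(c) = Mul(Rational(1, 2), Add(c, Mul(5, 5))) = Mul(Rational(1, 2), Add(c, 25)) = Mul(Rational(1, 2), Add(25, c)) = Add(Rational(25, 2), Mul(Rational(1, 2), c)))
r = Rational(-1, 48) (r = Pow(-48, -1) = Rational(-1, 48) ≈ -0.020833)
Pow(Add(r, Function('P')(-38)), Rational(1, 2)) = Pow(Add(Rational(-1, 48), Add(Rational(25, 2), Mul(Rational(1, 2), -38))), Rational(1, 2)) = Pow(Add(Rational(-1, 48), Add(Rational(25, 2), -19)), Rational(1, 2)) = Pow(Add(Rational(-1, 48), Rational(-13, 2)), Rational(1, 2)) = Pow(Rational(-313, 48), Rational(1, 2)) = Mul(Rational(1, 12), I, Pow(939, Rational(1, 2)))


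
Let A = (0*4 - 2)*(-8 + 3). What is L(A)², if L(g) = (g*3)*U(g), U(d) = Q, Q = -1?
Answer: 900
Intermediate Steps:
A = 10 (A = (0 - 2)*(-5) = -2*(-5) = 10)
U(d) = -1
L(g) = -3*g (L(g) = (g*3)*(-1) = (3*g)*(-1) = -3*g)
L(A)² = (-3*10)² = (-30)² = 900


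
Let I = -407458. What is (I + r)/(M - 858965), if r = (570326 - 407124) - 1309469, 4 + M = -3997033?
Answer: 1553725/4856002 ≈ 0.31996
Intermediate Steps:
M = -3997037 (M = -4 - 3997033 = -3997037)
r = -1146267 (r = 163202 - 1309469 = -1146267)
(I + r)/(M - 858965) = (-407458 - 1146267)/(-3997037 - 858965) = -1553725/(-4856002) = -1553725*(-1/4856002) = 1553725/4856002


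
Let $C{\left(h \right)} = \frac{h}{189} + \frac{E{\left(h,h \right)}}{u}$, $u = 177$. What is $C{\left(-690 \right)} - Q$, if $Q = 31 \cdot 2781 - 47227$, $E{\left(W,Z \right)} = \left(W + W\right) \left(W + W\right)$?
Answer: $- \frac{104924698}{3717} \approx -28228.0$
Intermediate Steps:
$E{\left(W,Z \right)} = 4 W^{2}$ ($E{\left(W,Z \right)} = 2 W 2 W = 4 W^{2}$)
$C{\left(h \right)} = \frac{h}{189} + \frac{4 h^{2}}{177}$
$Q = 38984$ ($Q = 86211 - 47227 = 38984$)
$C{\left(-690 \right)} - Q = \frac{1}{11151} \left(-690\right) \left(59 + 252 \left(-690\right)\right) - 38984 = \frac{1}{11151} \left(-690\right) \left(59 - 173880\right) - 38984 = \frac{1}{11151} \left(-690\right) \left(-173821\right) - 38984 = \frac{39978830}{3717} - 38984 = - \frac{104924698}{3717}$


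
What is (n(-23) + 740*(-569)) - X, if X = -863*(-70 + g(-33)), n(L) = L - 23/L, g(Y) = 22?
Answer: -462506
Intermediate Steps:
X = 41424 (X = -863*(-70 + 22) = -863*(-48) = 41424)
(n(-23) + 740*(-569)) - X = ((-23 - 23/(-23)) + 740*(-569)) - 1*41424 = ((-23 - 23*(-1/23)) - 421060) - 41424 = ((-23 + 1) - 421060) - 41424 = (-22 - 421060) - 41424 = -421082 - 41424 = -462506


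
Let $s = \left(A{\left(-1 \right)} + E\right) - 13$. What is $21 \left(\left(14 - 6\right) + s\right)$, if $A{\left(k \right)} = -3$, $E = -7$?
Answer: $-315$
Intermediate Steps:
$s = -23$ ($s = \left(-3 - 7\right) - 13 = -10 - 13 = -23$)
$21 \left(\left(14 - 6\right) + s\right) = 21 \left(\left(14 - 6\right) - 23\right) = 21 \left(8 - 23\right) = 21 \left(-15\right) = -315$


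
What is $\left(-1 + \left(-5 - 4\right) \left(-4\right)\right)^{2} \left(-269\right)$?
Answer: $-329525$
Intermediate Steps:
$\left(-1 + \left(-5 - 4\right) \left(-4\right)\right)^{2} \left(-269\right) = \left(-1 - -36\right)^{2} \left(-269\right) = \left(-1 + 36\right)^{2} \left(-269\right) = 35^{2} \left(-269\right) = 1225 \left(-269\right) = -329525$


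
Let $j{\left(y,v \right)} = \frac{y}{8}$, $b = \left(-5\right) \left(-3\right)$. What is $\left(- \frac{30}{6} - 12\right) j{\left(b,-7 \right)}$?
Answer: $- \frac{255}{8} \approx -31.875$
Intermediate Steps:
$b = 15$
$j{\left(y,v \right)} = \frac{y}{8}$ ($j{\left(y,v \right)} = y \frac{1}{8} = \frac{y}{8}$)
$\left(- \frac{30}{6} - 12\right) j{\left(b,-7 \right)} = \left(- \frac{30}{6} - 12\right) \frac{1}{8} \cdot 15 = \left(\left(-30\right) \frac{1}{6} - 12\right) \frac{15}{8} = \left(-5 - 12\right) \frac{15}{8} = \left(-17\right) \frac{15}{8} = - \frac{255}{8}$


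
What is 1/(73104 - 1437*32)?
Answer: 1/27120 ≈ 3.6873e-5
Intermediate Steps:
1/(73104 - 1437*32) = 1/(73104 - 45984) = 1/27120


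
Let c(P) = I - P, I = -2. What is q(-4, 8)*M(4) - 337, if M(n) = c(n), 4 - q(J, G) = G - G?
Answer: -361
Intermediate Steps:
q(J, G) = 4 (q(J, G) = 4 - (G - G) = 4 - 1*0 = 4 + 0 = 4)
c(P) = -2 - P
M(n) = -2 - n
q(-4, 8)*M(4) - 337 = 4*(-2 - 1*4) - 337 = 4*(-2 - 4) - 337 = 4*(-6) - 337 = -24 - 337 = -361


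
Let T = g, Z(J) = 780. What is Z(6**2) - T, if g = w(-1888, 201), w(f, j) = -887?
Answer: 1667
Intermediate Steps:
g = -887
T = -887
Z(6**2) - T = 780 - 1*(-887) = 780 + 887 = 1667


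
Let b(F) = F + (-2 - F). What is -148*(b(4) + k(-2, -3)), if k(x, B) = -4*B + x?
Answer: -1184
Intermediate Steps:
k(x, B) = x - 4*B
b(F) = -2
-148*(b(4) + k(-2, -3)) = -148*(-2 + (-2 - 4*(-3))) = -148*(-2 + (-2 + 12)) = -148*(-2 + 10) = -148*8 = -1184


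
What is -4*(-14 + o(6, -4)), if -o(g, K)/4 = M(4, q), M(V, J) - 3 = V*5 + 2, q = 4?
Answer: 456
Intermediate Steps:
M(V, J) = 5 + 5*V (M(V, J) = 3 + (V*5 + 2) = 3 + (5*V + 2) = 3 + (2 + 5*V) = 5 + 5*V)
o(g, K) = -100 (o(g, K) = -4*(5 + 5*4) = -4*(5 + 20) = -4*25 = -100)
-4*(-14 + o(6, -4)) = -4*(-14 - 100) = -4*(-114) = 456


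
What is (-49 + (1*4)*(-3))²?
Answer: 3721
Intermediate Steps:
(-49 + (1*4)*(-3))² = (-49 + 4*(-3))² = (-49 - 12)² = (-61)² = 3721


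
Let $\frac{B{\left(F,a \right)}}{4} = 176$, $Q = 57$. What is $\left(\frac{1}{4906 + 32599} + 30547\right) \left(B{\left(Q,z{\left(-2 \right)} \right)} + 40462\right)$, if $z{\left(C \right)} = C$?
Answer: $\frac{47162455105176}{37505} \approx 1.2575 \cdot 10^{9}$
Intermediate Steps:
$B{\left(F,a \right)} = 704$ ($B{\left(F,a \right)} = 4 \cdot 176 = 704$)
$\left(\frac{1}{4906 + 32599} + 30547\right) \left(B{\left(Q,z{\left(-2 \right)} \right)} + 40462\right) = \left(\frac{1}{4906 + 32599} + 30547\right) \left(704 + 40462\right) = \left(\frac{1}{37505} + 30547\right) 41166 = \frac{1145665236}{37505} \cdot 41166 = \frac{47162455105176}{37505}$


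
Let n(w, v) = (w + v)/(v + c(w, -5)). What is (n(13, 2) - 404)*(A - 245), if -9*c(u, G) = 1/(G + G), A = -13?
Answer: 18517692/181 ≈ 1.0231e+5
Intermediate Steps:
c(u, G) = -1/(18*G) (c(u, G) = -1/(9*(G + G)) = -1/(2*G)/9 = -1/(18*G))
n(w, v) = (v + w)/(1/90 + v) (n(w, v) = (w + v)/(v - 1/18/(-5)) = (v + w)/(v - 1/18*(-⅕)) = (v + w)/(v + 1/90) = (v + w)/(1/90 + v))
(n(13, 2) - 404)*(A - 245) = (90*(2 + 13)/(1 + 90*2) - 404)*(-13 - 245) = (90*15/(1 + 180) - 404)*(-258) = (90*15/181 - 404)*(-258) = (90*(1/181)*15 - 404)*(-258) = (1350/181 - 404)*(-258) = -71774/181*(-258) = 18517692/181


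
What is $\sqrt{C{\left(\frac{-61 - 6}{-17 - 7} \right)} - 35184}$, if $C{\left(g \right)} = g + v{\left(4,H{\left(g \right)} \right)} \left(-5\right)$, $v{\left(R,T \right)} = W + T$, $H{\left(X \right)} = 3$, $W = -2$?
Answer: $\frac{i \sqrt{5066814}}{12} \approx 187.58 i$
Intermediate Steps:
$v{\left(R,T \right)} = -2 + T$
$C{\left(g \right)} = -5 + g$ ($C{\left(g \right)} = g + \left(-2 + 3\right) \left(-5\right) = g + 1 \left(-5\right) = g - 5 = -5 + g$)
$\sqrt{C{\left(\frac{-61 - 6}{-17 - 7} \right)} - 35184} = \sqrt{\left(-5 + \frac{-61 - 6}{-17 - 7}\right) - 35184} = \sqrt{\left(-5 - \frac{67}{-24}\right) - 35184} = \sqrt{\left(-5 - - \frac{67}{24}\right) - 35184} = \sqrt{\left(-5 + \frac{67}{24}\right) - 35184} = \sqrt{- \frac{53}{24} - 35184} = \sqrt{- \frac{844469}{24}} = \frac{i \sqrt{5066814}}{12}$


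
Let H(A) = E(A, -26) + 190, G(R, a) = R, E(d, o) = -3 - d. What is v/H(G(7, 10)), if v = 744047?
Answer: 744047/180 ≈ 4133.6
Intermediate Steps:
H(A) = 187 - A (H(A) = (-3 - A) + 190 = 187 - A)
v/H(G(7, 10)) = 744047/(187 - 1*7) = 744047/(187 - 7) = 744047/180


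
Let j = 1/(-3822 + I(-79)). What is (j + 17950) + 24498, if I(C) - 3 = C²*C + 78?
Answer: 21087317439/496780 ≈ 42448.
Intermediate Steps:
I(C) = 81 + C³ (I(C) = 3 + (C²*C + 78) = 3 + (C³ + 78) = 3 + (78 + C³) = 81 + C³)
j = -1/496780 (j = 1/(-3822 + (81 + (-79)³)) = 1/(-3822 + (81 - 493039)) = 1/(-3822 - 492958) = 1/(-496780) = -1/496780 ≈ -2.0130e-6)
(j + 17950) + 24498 = (-1/496780 + 17950) + 24498 = 8917200999/496780 + 24498 = 21087317439/496780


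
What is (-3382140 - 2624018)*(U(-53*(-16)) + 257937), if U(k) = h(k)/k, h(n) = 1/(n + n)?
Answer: -1114043378259185863/719104 ≈ -1.5492e+12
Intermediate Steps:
h(n) = 1/(2*n)
U(k) = 1/(2*k²) (U(k) = (1/(2*k))/k = 1/(2*k²))
(-3382140 - 2624018)*(U(-53*(-16)) + 257937) = (-3382140 - 2624018)*(1/(2*(-53*(-16))²) + 257937) = -6006158*((½)/848² + 257937) = -6006158*((½)*(1/719104) + 257937) = -6006158*(1/1438208 + 257937) = -6006158*370967056897/1438208 = -1114043378259185863/719104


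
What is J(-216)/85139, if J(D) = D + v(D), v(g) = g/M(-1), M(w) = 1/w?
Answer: 0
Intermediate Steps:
v(g) = -g (v(g) = g/(1/(-1)) = g/(-1) = g*(-1) = -g)
J(D) = 0 (J(D) = D - D = 0)
J(-216)/85139 = 0/85139 = 0*(1/85139) = 0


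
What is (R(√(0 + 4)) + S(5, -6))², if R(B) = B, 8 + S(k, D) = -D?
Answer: 0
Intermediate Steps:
S(k, D) = -8 - D
(R(√(0 + 4)) + S(5, -6))² = (√(0 + 4) + (-8 - 1*(-6)))² = (√4 + (-8 + 6))² = (2 - 2)² = 0² = 0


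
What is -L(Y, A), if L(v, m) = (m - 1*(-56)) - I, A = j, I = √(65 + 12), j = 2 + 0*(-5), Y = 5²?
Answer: -58 + √77 ≈ -49.225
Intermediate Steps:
Y = 25
j = 2 (j = 2 + 0 = 2)
I = √77 ≈ 8.7750
A = 2
L(v, m) = 56 + m - √77 (L(v, m) = (m - 1*(-56)) - √77 = (m + 56) - √77 = (56 + m) - √77 = 56 + m - √77)
-L(Y, A) = -(56 + 2 - √77) = -(58 - √77) = -58 + √77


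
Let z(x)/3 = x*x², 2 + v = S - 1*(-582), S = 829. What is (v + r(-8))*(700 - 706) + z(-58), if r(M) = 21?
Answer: -593916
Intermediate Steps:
v = 1409 (v = -2 + (829 - 1*(-582)) = -2 + (829 + 582) = -2 + 1411 = 1409)
z(x) = 3*x³ (z(x) = 3*(x*x²) = 3*x³)
(v + r(-8))*(700 - 706) + z(-58) = (1409 + 21)*(700 - 706) + 3*(-58)³ = 1430*(-6) + 3*(-195112) = -8580 - 585336 = -593916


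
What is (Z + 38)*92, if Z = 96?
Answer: 12328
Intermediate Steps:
(Z + 38)*92 = (96 + 38)*92 = 134*92 = 12328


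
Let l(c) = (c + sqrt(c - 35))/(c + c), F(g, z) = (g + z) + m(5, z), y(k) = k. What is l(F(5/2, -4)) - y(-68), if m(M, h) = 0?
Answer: 137/2 - I*sqrt(146)/6 ≈ 68.5 - 2.0138*I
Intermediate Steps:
F(g, z) = g + z (F(g, z) = (g + z) + 0 = g + z)
l(c) = (c + sqrt(-35 + c))/(2*c) (l(c) = (c + sqrt(-35 + c))/((2*c)) = (c + sqrt(-35 + c))*(1/(2*c)) = (c + sqrt(-35 + c))/(2*c))
l(F(5/2, -4)) - y(-68) = ((5/2 - 4) + sqrt(-35 + (5/2 - 4)))/(2*(5/2 - 4)) - 1*(-68) = ((5*(1/2) - 4) + sqrt(-35 + (5*(1/2) - 4)))/(2*(5*(1/2) - 4)) + 68 = ((5/2 - 4) + sqrt(-35 + (5/2 - 4)))/(2*(5/2 - 4)) + 68 = (-3/2 + sqrt(-35 - 3/2))/(2*(-3/2)) + 68 = (1/2)*(-2/3)*(-3/2 + sqrt(-73/2)) + 68 = (1/2)*(-2/3)*(-3/2 + I*sqrt(146)/2) + 68 = (1/2 - I*sqrt(146)/6) + 68 = 137/2 - I*sqrt(146)/6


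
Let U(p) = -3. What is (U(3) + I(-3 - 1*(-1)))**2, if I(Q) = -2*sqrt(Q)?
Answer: 1 + 12*I*sqrt(2) ≈ 1.0 + 16.971*I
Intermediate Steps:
(U(3) + I(-3 - 1*(-1)))**2 = (-3 - 2*sqrt(-3 - 1*(-1)))**2 = (-3 - 2*sqrt(-3 + 1))**2 = (-3 - 2*I*sqrt(2))**2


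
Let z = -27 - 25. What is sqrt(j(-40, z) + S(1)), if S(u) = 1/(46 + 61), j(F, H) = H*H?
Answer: sqrt(30958203)/107 ≈ 52.000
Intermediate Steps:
z = -52
j(F, H) = H**2
S(u) = 1/107
sqrt(j(-40, z) + S(1)) = sqrt((-52)**2 + 1/107) = sqrt(2704 + 1/107) = sqrt(289329/107) = sqrt(30958203)/107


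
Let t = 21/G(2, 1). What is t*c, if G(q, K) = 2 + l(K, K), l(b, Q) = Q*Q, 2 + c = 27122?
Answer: 189840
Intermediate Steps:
c = 27120 (c = -2 + 27122 = 27120)
l(b, Q) = Q²
G(q, K) = 2 + K²
t = 7 (t = 21/(2 + 1²) = 21/(2 + 1) = 21/3 = 21*(⅓) = 7)
t*c = 7*27120 = 189840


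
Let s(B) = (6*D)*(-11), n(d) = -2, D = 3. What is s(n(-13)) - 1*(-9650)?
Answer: 9452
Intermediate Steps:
s(B) = -198 (s(B) = (6*3)*(-11) = 18*(-11) = -198)
s(n(-13)) - 1*(-9650) = -198 - 1*(-9650) = -198 + 9650 = 9452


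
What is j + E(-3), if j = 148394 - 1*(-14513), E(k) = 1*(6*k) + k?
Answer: 162886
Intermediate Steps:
E(k) = 7*k (E(k) = 6*k + k = 7*k)
j = 162907 (j = 148394 + 14513 = 162907)
j + E(-3) = 162907 + 7*(-3) = 162907 - 21 = 162886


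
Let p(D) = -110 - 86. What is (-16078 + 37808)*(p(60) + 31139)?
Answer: 672391390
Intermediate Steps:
p(D) = -196
(-16078 + 37808)*(p(60) + 31139) = (-16078 + 37808)*(-196 + 31139) = 21730*30943 = 672391390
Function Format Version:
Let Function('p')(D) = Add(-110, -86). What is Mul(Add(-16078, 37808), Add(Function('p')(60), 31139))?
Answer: 672391390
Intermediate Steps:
Function('p')(D) = -196
Mul(Add(-16078, 37808), Add(Function('p')(60), 31139)) = Mul(Add(-16078, 37808), Add(-196, 31139)) = Mul(21730, 30943) = 672391390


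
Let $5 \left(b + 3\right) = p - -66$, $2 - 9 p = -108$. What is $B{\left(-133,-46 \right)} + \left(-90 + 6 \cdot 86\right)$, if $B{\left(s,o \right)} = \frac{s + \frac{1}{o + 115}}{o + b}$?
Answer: $\frac{14844438}{34523} \approx 429.99$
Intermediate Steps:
$p = \frac{110}{9}$ ($p = \frac{2}{9} - -12 = \frac{2}{9} + 12 = \frac{110}{9} \approx 12.222$)
$b = \frac{569}{45}$ ($b = -3 + \frac{\frac{110}{9} - -66}{5} = -3 + \frac{\frac{110}{9} + 66}{5} = -3 + \frac{1}{5} \cdot \frac{704}{9} = -3 + \frac{704}{45} = \frac{569}{45} \approx 12.644$)
$B{\left(s,o \right)} = \frac{s + \frac{1}{115 + o}}{\frac{569}{45} + o}$ ($B{\left(s,o \right)} = \frac{s + \frac{1}{o + 115}}{o + \frac{569}{45}} = \frac{s + \frac{1}{115 + o}}{\frac{569}{45} + o}$)
$B{\left(-133,-46 \right)} + \left(-90 + 6 \cdot 86\right) = \frac{45 \left(1 + 115 \left(-133\right) - -6118\right)}{65435 + 45 \left(-46\right)^{2} + 5744 \left(-46\right)} + \left(-90 + 6 \cdot 86\right) = \frac{45 \left(1 - 15295 + 6118\right)}{65435 + 45 \cdot 2116 - 264224} + \left(-90 + 516\right) = 45 \frac{1}{65435 + 95220 - 264224} \left(-9176\right) + 426 = 45 \frac{1}{-103569} \left(-9176\right) + 426 = 45 \left(- \frac{1}{103569}\right) \left(-9176\right) + 426 = \frac{137640}{34523} + 426 = \frac{14844438}{34523}$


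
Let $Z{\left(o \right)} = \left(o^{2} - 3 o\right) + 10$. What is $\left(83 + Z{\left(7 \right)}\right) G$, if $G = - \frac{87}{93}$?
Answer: $- \frac{3509}{31} \approx -113.19$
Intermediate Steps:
$Z{\left(o \right)} = 10 + o^{2} - 3 o$
$G = - \frac{29}{31}$ ($G = \left(-87\right) \frac{1}{93} = - \frac{29}{31} \approx -0.93548$)
$\left(83 + Z{\left(7 \right)}\right) G = \left(83 + \left(10 + 7^{2} - 21\right)\right) \left(- \frac{29}{31}\right) = \left(83 + \left(10 + 49 - 21\right)\right) \left(- \frac{29}{31}\right) = \left(83 + 38\right) \left(- \frac{29}{31}\right) = 121 \left(- \frac{29}{31}\right) = - \frac{3509}{31}$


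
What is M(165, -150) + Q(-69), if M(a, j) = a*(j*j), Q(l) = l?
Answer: 3712431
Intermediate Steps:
M(a, j) = a*j²
M(165, -150) + Q(-69) = 165*(-150)² - 69 = 165*22500 - 69 = 3712500 - 69 = 3712431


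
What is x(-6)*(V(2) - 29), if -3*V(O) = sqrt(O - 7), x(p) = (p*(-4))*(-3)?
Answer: 2088 + 24*I*sqrt(5) ≈ 2088.0 + 53.666*I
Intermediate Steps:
x(p) = 12*p (x(p) = -4*p*(-3) = 12*p)
V(O) = -sqrt(-7 + O)/3 (V(O) = -sqrt(O - 7)/3 = -sqrt(-7 + O)/3)
x(-6)*(V(2) - 29) = (12*(-6))*(-sqrt(-7 + 2)/3 - 29) = -72*(-I*sqrt(5)/3 - 29) = -72*(-29 - I*sqrt(5)/3) = 2088 + 24*I*sqrt(5)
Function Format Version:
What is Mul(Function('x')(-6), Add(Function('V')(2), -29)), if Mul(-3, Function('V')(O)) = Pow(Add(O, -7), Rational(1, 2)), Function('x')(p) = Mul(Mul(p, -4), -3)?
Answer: Add(2088, Mul(24, I, Pow(5, Rational(1, 2)))) ≈ Add(2088.0, Mul(53.666, I))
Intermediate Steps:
Function('x')(p) = Mul(12, p) (Function('x')(p) = Mul(Mul(-4, p), -3) = Mul(12, p))
Function('V')(O) = Mul(Rational(-1, 3), Pow(Add(-7, O), Rational(1, 2))) (Function('V')(O) = Mul(Rational(-1, 3), Pow(Add(O, -7), Rational(1, 2))) = Mul(Rational(-1, 3), Pow(Add(-7, O), Rational(1, 2))))
Mul(Function('x')(-6), Add(Function('V')(2), -29)) = Mul(Mul(12, -6), Add(Mul(Rational(-1, 3), Pow(Add(-7, 2), Rational(1, 2))), -29)) = Mul(-72, Add(Mul(Rational(-1, 3), Pow(-5, Rational(1, 2))), -29)) = Mul(-72, Add(Mul(Rational(-1, 3), Mul(I, Pow(5, Rational(1, 2)))), -29)) = Mul(-72, Add(Mul(Rational(-1, 3), I, Pow(5, Rational(1, 2))), -29)) = Mul(-72, Add(-29, Mul(Rational(-1, 3), I, Pow(5, Rational(1, 2))))) = Add(2088, Mul(24, I, Pow(5, Rational(1, 2))))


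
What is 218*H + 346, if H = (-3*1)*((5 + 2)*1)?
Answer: -4232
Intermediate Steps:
H = -21 ≈ -21.000
218*H + 346 = 218*(-21) + 346 = -4578 + 346 = -4232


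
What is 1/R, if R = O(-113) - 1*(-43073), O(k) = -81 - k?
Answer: 1/43105 ≈ 2.3199e-5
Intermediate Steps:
R = 43105 (R = (-81 - 1*(-113)) - 1*(-43073) = (-81 + 113) + 43073 = 32 + 43073 = 43105)
1/R = 1/43105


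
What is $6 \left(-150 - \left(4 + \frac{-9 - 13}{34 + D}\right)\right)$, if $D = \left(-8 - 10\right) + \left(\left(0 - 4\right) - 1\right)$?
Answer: $-912$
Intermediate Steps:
$D = -23$ ($D = -18 - 5 = -23$)
$6 \left(-150 - \left(4 + \frac{-9 - 13}{34 + D}\right)\right) = 6 \left(-150 - \left(4 + \frac{-9 - 13}{34 - 23}\right)\right) = 6 \left(-150 - \left(4 - \frac{22}{11}\right)\right) = 6 \left(-150 - \left(4 - 2\right)\right) = 6 \left(-150 - 2\right) = 6 \left(-152\right) = -912$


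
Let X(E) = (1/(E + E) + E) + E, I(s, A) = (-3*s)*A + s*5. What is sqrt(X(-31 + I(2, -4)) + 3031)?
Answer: sqrt(109338)/6 ≈ 55.110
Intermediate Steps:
I(s, A) = 5*s - 3*A*s (I(s, A) = -3*A*s + 5*s = 5*s - 3*A*s)
X(E) = 1/(2*E) + 2*E (X(E) = (1/(2*E) + E) + E = (E + 1/(2*E)) + E = 1/(2*E) + 2*E)
sqrt(X(-31 + I(2, -4)) + 3031) = sqrt((1/(2*(-31 + 2*(5 - 3*(-4)))) + 2*(-31 + 2*(5 - 3*(-4)))) + 3031) = sqrt((1/(2*(-31 + 2*(5 + 12))) + 2*(-31 + 2*(5 + 12))) + 3031) = sqrt((1/(2*(-31 + 2*17)) + 2*(-31 + 2*17)) + 3031) = sqrt((1/(2*(-31 + 34)) + 2*(-31 + 34)) + 3031) = sqrt(((1/2)/3 + 2*3) + 3031) = sqrt(((1/2)*(1/3) + 6) + 3031) = sqrt((1/6 + 6) + 3031) = sqrt(37/6 + 3031) = sqrt(18223/6) = sqrt(109338)/6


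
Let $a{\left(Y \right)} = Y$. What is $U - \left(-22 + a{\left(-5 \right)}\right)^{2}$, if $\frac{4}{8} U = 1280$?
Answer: $1831$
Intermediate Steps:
$U = 2560$ ($U = 2 \cdot 1280 = 2560$)
$U - \left(-22 + a{\left(-5 \right)}\right)^{2} = 2560 - \left(-22 - 5\right)^{2} = 2560 - \left(-27\right)^{2} = 2560 - 729 = 1831$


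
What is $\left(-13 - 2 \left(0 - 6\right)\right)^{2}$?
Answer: $1$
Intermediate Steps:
$\left(-13 - 2 \left(0 - 6\right)\right)^{2} = \left(-13 - -12\right)^{2} = \left(-13 + 12\right)^{2} = \left(-1\right)^{2} = 1$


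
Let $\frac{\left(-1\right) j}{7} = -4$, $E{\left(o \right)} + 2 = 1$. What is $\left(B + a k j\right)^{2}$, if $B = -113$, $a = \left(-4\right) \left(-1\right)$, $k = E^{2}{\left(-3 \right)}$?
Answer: $1$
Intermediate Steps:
$E{\left(o \right)} = -1$ ($E{\left(o \right)} = -2 + 1 = -1$)
$k = 1$ ($k = \left(-1\right)^{2} = 1$)
$a = 4$
$j = 28$ ($j = \left(-7\right) \left(-4\right) = 28$)
$\left(B + a k j\right)^{2} = \left(-113 + 4 \cdot 1 \cdot 28\right)^{2} = \left(-113 + 4 \cdot 28\right)^{2} = \left(-113 + 112\right)^{2} = \left(-1\right)^{2} = 1$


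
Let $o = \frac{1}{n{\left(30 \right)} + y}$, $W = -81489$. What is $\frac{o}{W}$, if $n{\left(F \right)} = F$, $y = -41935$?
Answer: $\frac{1}{3414796545} \approx 2.9284 \cdot 10^{-10}$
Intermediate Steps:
$o = - \frac{1}{41905}$ ($o = \frac{1}{30 - 41935} = \frac{1}{-41905} = - \frac{1}{41905} \approx -2.3864 \cdot 10^{-5}$)
$\frac{o}{W} = - \frac{1}{41905 \left(-81489\right)} = \left(- \frac{1}{41905}\right) \left(- \frac{1}{81489}\right) = \frac{1}{3414796545}$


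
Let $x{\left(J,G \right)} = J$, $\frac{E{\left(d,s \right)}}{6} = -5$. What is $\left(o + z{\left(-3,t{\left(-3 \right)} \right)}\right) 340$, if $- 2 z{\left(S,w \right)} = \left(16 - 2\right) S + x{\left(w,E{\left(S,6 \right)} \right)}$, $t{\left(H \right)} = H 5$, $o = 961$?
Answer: $336430$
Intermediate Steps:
$E{\left(d,s \right)} = -30$ ($E{\left(d,s \right)} = 6 \left(-5\right) = -30$)
$t{\left(H \right)} = 5 H$
$z{\left(S,w \right)} = - 7 S - \frac{w}{2}$ ($z{\left(S,w \right)} = - \frac{\left(16 - 2\right) S + w}{2} = - \frac{14 S + w}{2} = - \frac{w + 14 S}{2} = - 7 S - \frac{w}{2}$)
$\left(o + z{\left(-3,t{\left(-3 \right)} \right)}\right) 340 = \left(961 - \left(-21 + \frac{5 \left(-3\right)}{2}\right)\right) 340 = \left(961 + \left(21 - - \frac{15}{2}\right)\right) 340 = \left(961 + \left(21 + \frac{15}{2}\right)\right) 340 = \left(961 + \frac{57}{2}\right) 340 = \frac{1979}{2} \cdot 340 = 336430$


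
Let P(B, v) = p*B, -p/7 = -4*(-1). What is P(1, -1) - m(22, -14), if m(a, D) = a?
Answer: -50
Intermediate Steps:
p = -28 (p = -(-28)*(-1) = -7*4 = -28)
P(B, v) = -28*B
P(1, -1) - m(22, -14) = -28*1 - 1*22 = -28 - 22 = -50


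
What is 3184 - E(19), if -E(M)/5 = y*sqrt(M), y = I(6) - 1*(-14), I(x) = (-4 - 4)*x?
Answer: 3184 - 170*sqrt(19) ≈ 2443.0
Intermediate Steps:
I(x) = -8*x
y = -34 (y = -8*6 - 1*(-14) = -48 + 14 = -34)
E(M) = 170*sqrt(M) (E(M) = -(-170)*sqrt(M) = 170*sqrt(M))
3184 - E(19) = 3184 - 170*sqrt(19)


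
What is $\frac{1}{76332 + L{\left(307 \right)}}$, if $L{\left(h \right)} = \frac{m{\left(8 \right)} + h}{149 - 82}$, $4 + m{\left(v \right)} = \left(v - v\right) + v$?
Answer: $\frac{67}{5114555} \approx 1.31 \cdot 10^{-5}$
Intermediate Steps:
$m{\left(v \right)} = -4 + v$ ($m{\left(v \right)} = -4 + \left(\left(v - v\right) + v\right) = -4 + \left(0 + v\right) = -4 + v$)
$L{\left(h \right)} = \frac{4}{67} + \frac{h}{67}$ ($L{\left(h \right)} = \frac{\left(-4 + 8\right) + h}{149 - 82} = \frac{4 + h}{67} = \left(4 + h\right) \frac{1}{67} = \frac{4}{67} + \frac{h}{67}$)
$\frac{1}{76332 + L{\left(307 \right)}} = \frac{1}{76332 + \left(\frac{4}{67} + \frac{1}{67} \cdot 307\right)} = \frac{1}{76332 + \left(\frac{4}{67} + \frac{307}{67}\right)} = \frac{1}{76332 + \frac{311}{67}} = \frac{1}{\frac{5114555}{67}} = \frac{67}{5114555}$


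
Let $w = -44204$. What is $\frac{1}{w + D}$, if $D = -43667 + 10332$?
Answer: $- \frac{1}{77539} \approx -1.2897 \cdot 10^{-5}$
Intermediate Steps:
$D = -33335$
$\frac{1}{w + D} = \frac{1}{-44204 - 33335} = \frac{1}{-77539} = - \frac{1}{77539}$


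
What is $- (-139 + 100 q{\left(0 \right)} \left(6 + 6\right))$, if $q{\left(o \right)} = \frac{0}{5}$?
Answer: $139$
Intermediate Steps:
$q{\left(o \right)} = 0$ ($q{\left(o \right)} = 0 \cdot \frac{1}{5} = 0$)
$- (-139 + 100 q{\left(0 \right)} \left(6 + 6\right)) = - (-139 + 100 \cdot 0 \left(6 + 6\right)) = - (-139 + 100 \cdot 0 \cdot 12) = - (-139 + 100 \cdot 0) = - (-139 + 0) = \left(-1\right) \left(-139\right) = 139$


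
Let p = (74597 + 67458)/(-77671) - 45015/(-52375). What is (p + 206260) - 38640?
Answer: 136375467630388/813603725 ≈ 1.6762e+5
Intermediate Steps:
p = -788754112/813603725 (p = 142055*(-1/77671) - 45015*(-1/52375) = -142055/77671 + 9003/10475 = -788754112/813603725 ≈ -0.96946)
(p + 206260) - 38640 = (-788754112/813603725 + 206260) - 38640 = 167813115564388/813603725 - 38640 = 136375467630388/813603725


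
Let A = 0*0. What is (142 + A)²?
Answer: 20164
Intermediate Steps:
A = 0
(142 + A)² = (142 + 0)² = 142² = 20164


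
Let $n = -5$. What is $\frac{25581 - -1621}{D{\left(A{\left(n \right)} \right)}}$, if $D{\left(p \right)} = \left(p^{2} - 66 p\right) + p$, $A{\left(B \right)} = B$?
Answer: $\frac{1943}{25} \approx 77.72$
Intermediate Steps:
$D{\left(p \right)} = p^{2} - 65 p$
$\frac{25581 - -1621}{D{\left(A{\left(n \right)} \right)}} = \frac{25581 - -1621}{\left(-5\right) \left(-65 - 5\right)} = \frac{25581 + 1621}{\left(-5\right) \left(-70\right)} = \frac{27202}{350} = 27202 \cdot \frac{1}{350} = \frac{1943}{25}$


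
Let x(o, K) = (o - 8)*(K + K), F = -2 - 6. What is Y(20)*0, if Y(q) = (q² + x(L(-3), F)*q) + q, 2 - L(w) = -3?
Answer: 0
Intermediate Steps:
L(w) = 5 (L(w) = 2 - 1*(-3) = 2 + 3 = 5)
F = -8
x(o, K) = 2*K*(-8 + o) (x(o, K) = (-8 + o)*(2*K) = 2*K*(-8 + o))
Y(q) = q² + 49*q (Y(q) = (q² + (2*(-8)*(-8 + 5))*q) + q = (q² + (2*(-8)*(-3))*q) + q = (q² + 48*q) + q = q² + 49*q)
Y(20)*0 = (20*(49 + 20))*0 = (20*69)*0 = 1380*0 = 0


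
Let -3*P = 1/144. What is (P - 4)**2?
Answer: 2989441/186624 ≈ 16.019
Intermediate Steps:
P = -1/432 (P = -1/3/144 = -1/3*1/144 = -1/432 ≈ -0.0023148)
(P - 4)**2 = (-1/432 - 4)**2 = (-1729/432)**2 = 2989441/186624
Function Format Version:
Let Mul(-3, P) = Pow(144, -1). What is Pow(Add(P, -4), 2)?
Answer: Rational(2989441, 186624) ≈ 16.019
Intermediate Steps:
P = Rational(-1, 432) (P = Mul(Rational(-1, 3), Pow(144, -1)) = Mul(Rational(-1, 3), Rational(1, 144)) = Rational(-1, 432) ≈ -0.0023148)
Pow(Add(P, -4), 2) = Pow(Add(Rational(-1, 432), -4), 2) = Pow(Rational(-1729, 432), 2) = Rational(2989441, 186624)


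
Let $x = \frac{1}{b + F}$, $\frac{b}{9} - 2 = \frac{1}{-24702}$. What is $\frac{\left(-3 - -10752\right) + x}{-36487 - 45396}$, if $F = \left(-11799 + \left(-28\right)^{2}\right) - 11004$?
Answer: $- \frac{1947248383279}{14833616154271} \approx -0.13127$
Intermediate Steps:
$F = -22019$ ($F = \left(-11799 + 784\right) - 11004 = -11015 - 11004 = -22019$)
$b = \frac{148209}{8234}$ ($b = 18 + \frac{9}{-24702} = 18 + 9 \left(- \frac{1}{24702}\right) = 18 - \frac{3}{8234} = \frac{148209}{8234} \approx 18.0$)
$x = - \frac{8234}{181156237}$ ($x = \frac{1}{\frac{148209}{8234} - 22019} = \frac{1}{- \frac{181156237}{8234}} = - \frac{8234}{181156237} \approx -4.5452 \cdot 10^{-5}$)
$\frac{\left(-3 - -10752\right) + x}{-36487 - 45396} = \frac{\left(-3 - -10752\right) - \frac{8234}{181156237}}{-36487 - 45396} = \frac{\left(-3 + 10752\right) - \frac{8234}{181156237}}{-81883} = \left(10749 - \frac{8234}{181156237}\right) \left(- \frac{1}{81883}\right) = \frac{1947248383279}{181156237} \left(- \frac{1}{81883}\right) = - \frac{1947248383279}{14833616154271}$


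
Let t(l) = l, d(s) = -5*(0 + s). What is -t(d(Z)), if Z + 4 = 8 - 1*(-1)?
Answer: 25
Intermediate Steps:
Z = 5 (Z = -4 + (8 - 1*(-1)) = -4 + (8 + 1) = -4 + 9 = 5)
d(s) = -5*s
-t(d(Z)) = -(-5)*5 = -1*(-25) = 25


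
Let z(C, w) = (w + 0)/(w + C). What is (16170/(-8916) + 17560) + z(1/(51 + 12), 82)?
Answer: 134822276331/7678162 ≈ 17559.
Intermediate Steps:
z(C, w) = w/(C + w)
(16170/(-8916) + 17560) + z(1/(51 + 12), 82) = (16170/(-8916) + 17560) + 82/(1/(51 + 12) + 82) = (16170*(-1/8916) + 17560) + 82/(1/63 + 82) = (-2695/1486 + 17560) + 82/(1/63 + 82) = 26091465/1486 + 82/(5167/63) = 26091465/1486 + 82*(63/5167) = 26091465/1486 + 5166/5167 = 134822276331/7678162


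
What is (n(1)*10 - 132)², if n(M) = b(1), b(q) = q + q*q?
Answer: 12544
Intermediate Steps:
b(q) = q + q²
n(M) = 2 (n(M) = 1*(1 + 1) = 1*2 = 2)
(n(1)*10 - 132)² = (2*10 - 132)² = (20 - 132)² = (-112)² = 12544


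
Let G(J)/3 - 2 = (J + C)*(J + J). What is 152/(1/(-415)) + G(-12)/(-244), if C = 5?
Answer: -7696015/122 ≈ -63082.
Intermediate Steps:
G(J) = 6 + 6*J*(5 + J) (G(J) = 6 + 3*((J + 5)*(J + J)) = 6 + 3*((5 + J)*(2*J)) = 6 + 3*(2*J*(5 + J)) = 6 + 6*J*(5 + J))
152/(1/(-415)) + G(-12)/(-244) = 152/(1/(-415)) + (6 + 6*(-12)**2 + 30*(-12))/(-244) = 152/(-1/415) + (6 + 6*144 - 360)*(-1/244) = 152*(-415) + (6 + 864 - 360)*(-1/244) = -63080 + 510*(-1/244) = -63080 - 255/122 = -7696015/122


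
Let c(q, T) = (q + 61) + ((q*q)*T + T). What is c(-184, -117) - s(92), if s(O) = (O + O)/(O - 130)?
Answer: -75266356/19 ≈ -3.9614e+6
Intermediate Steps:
s(O) = 2*O/(-130 + O) (s(O) = (2*O)/(-130 + O) = 2*O/(-130 + O))
c(q, T) = 61 + T + q + T*q² (c(q, T) = (61 + q) + (q²*T + T) = (61 + q) + (T*q² + T) = (61 + q) + (T + T*q²) = 61 + T + q + T*q²)
c(-184, -117) - s(92) = (61 - 117 - 184 - 117*(-184)²) - 2*92/(-130 + 92) = (61 - 117 - 184 - 117*33856) - 2*92/(-38) = (61 - 117 - 184 - 3961152) - 2*92*(-1)/38 = -3961392 - 1*(-92/19) = -3961392 + 92/19 = -75266356/19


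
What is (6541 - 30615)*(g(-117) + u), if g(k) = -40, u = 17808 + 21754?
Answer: -951452628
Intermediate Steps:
u = 39562
(6541 - 30615)*(g(-117) + u) = (6541 - 30615)*(-40 + 39562) = -24074*39522 = -951452628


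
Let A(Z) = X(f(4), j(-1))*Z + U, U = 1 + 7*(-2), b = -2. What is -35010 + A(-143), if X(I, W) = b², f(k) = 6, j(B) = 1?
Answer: -35595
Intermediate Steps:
X(I, W) = 4 (X(I, W) = (-2)² = 4)
U = -13 (U = 1 - 14 = -13)
A(Z) = -13 + 4*Z (A(Z) = 4*Z - 13 = -13 + 4*Z)
-35010 + A(-143) = -35010 + (-13 + 4*(-143)) = -35010 + (-13 - 572) = -35010 - 585 = -35595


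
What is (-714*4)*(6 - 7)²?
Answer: -2856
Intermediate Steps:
(-714*4)*(6 - 7)² = -34*84*(-1)² = -2856*1 = -2856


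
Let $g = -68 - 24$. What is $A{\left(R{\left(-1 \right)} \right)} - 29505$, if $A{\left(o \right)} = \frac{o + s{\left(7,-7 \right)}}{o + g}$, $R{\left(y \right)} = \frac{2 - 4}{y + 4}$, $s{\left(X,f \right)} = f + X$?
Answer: $- \frac{4101194}{139} \approx -29505.0$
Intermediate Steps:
$s{\left(X,f \right)} = X + f$
$g = -92$
$R{\left(y \right)} = - \frac{2}{4 + y}$
$A{\left(o \right)} = \frac{o}{-92 + o}$ ($A{\left(o \right)} = \frac{o + \left(7 - 7\right)}{o - 92} = \frac{o + 0}{-92 + o} = \frac{o}{-92 + o}$)
$A{\left(R{\left(-1 \right)} \right)} - 29505 = \frac{\left(-2\right) \frac{1}{4 - 1}}{-92 - \frac{2}{4 - 1}} - 29505 = \frac{\left(-2\right) \frac{1}{3}}{-92 - \frac{2}{3}} - 29505 = - \frac{2}{3 \left(-92 - \frac{2}{3}\right)} - 29505 = - \frac{2}{3 \left(- \frac{278}{3}\right)} - 29505 = \left(- \frac{2}{3}\right) \left(- \frac{3}{278}\right) - 29505 = \frac{1}{139} - 29505 = - \frac{4101194}{139}$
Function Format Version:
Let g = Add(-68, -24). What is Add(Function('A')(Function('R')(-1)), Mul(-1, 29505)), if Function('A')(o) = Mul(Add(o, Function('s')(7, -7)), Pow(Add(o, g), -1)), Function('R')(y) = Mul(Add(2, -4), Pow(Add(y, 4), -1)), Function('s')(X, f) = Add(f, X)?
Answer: Rational(-4101194, 139) ≈ -29505.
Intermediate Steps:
Function('s')(X, f) = Add(X, f)
g = -92
Function('R')(y) = Mul(-2, Pow(Add(4, y), -1))
Function('A')(o) = Mul(o, Pow(Add(-92, o), -1)) (Function('A')(o) = Mul(Add(o, Add(7, -7)), Pow(Add(o, -92), -1)) = Mul(Add(o, 0), Pow(Add(-92, o), -1)) = Mul(o, Pow(Add(-92, o), -1)))
Add(Function('A')(Function('R')(-1)), Mul(-1, 29505)) = Add(Mul(Mul(-2, Pow(Add(4, -1), -1)), Pow(Add(-92, Mul(-2, Pow(Add(4, -1), -1))), -1)), Mul(-1, 29505)) = Add(Mul(Mul(-2, Pow(3, -1)), Pow(Add(-92, Mul(-2, Pow(3, -1))), -1)), -29505) = Add(Mul(Mul(-2, Rational(1, 3)), Pow(Add(-92, Mul(-2, Rational(1, 3))), -1)), -29505) = Add(Mul(Rational(-2, 3), Pow(Add(-92, Rational(-2, 3)), -1)), -29505) = Add(Mul(Rational(-2, 3), Pow(Rational(-278, 3), -1)), -29505) = Add(Mul(Rational(-2, 3), Rational(-3, 278)), -29505) = Add(Rational(1, 139), -29505) = Rational(-4101194, 139)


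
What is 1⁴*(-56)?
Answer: -56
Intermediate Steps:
1⁴*(-56) = 1*(-56) = -56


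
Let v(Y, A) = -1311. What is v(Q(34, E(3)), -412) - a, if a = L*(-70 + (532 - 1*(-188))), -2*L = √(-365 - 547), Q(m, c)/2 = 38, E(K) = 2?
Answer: -1311 + 1300*I*√57 ≈ -1311.0 + 9814.8*I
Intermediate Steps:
Q(m, c) = 76 (Q(m, c) = 2*38 = 76)
L = -2*I*√57 (L = -√(-365 - 547)/2 = -2*I*√57 ≈ -15.1*I)
a = -1300*I*√57 (a = (-2*I*√57)*(-70 + (532 - 1*(-188))) = (-2*I*√57)*(-70 + (532 + 188)) = (-2*I*√57)*(-70 + 720) = -2*I*√57*650 = -1300*I*√57 ≈ -9814.8*I)
v(Q(34, E(3)), -412) - a = -1311 - (-1300)*I*√57 = -1311 + 1300*I*√57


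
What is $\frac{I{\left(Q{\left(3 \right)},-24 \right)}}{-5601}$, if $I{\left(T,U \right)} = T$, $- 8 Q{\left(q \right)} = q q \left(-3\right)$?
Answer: $- \frac{9}{14936} \approx -0.00060257$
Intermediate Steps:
$Q{\left(q \right)} = \frac{3 q^{2}}{8}$ ($Q{\left(q \right)} = - \frac{q q \left(-3\right)}{8} = - \frac{q^{2} \left(-3\right)}{8} = - \frac{\left(-3\right) q^{2}}{8} = \frac{3 q^{2}}{8}$)
$\frac{I{\left(Q{\left(3 \right)},-24 \right)}}{-5601} = \frac{\frac{3}{8} \cdot 3^{2}}{-5601} = \frac{3}{8} \cdot 9 \left(- \frac{1}{5601}\right) = \frac{27}{8} \left(- \frac{1}{5601}\right) = - \frac{9}{14936}$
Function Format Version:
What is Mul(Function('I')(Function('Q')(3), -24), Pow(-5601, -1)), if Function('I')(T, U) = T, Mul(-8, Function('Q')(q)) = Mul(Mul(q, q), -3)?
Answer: Rational(-9, 14936) ≈ -0.00060257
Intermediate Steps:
Function('Q')(q) = Mul(Rational(3, 8), Pow(q, 2)) (Function('Q')(q) = Mul(Rational(-1, 8), Mul(Mul(q, q), -3)) = Mul(Rational(-1, 8), Mul(Pow(q, 2), -3)) = Mul(Rational(-1, 8), Mul(-3, Pow(q, 2))) = Mul(Rational(3, 8), Pow(q, 2)))
Mul(Function('I')(Function('Q')(3), -24), Pow(-5601, -1)) = Mul(Mul(Rational(3, 8), Pow(3, 2)), Pow(-5601, -1)) = Mul(Mul(Rational(3, 8), 9), Rational(-1, 5601)) = Mul(Rational(27, 8), Rational(-1, 5601)) = Rational(-9, 14936)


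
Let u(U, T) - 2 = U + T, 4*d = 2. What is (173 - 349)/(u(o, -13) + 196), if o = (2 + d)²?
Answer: -704/765 ≈ -0.92026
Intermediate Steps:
d = ½ (d = (¼)*2 = ½ ≈ 0.50000)
o = 25/4 (o = (2 + ½)² = (5/2)² = 25/4 ≈ 6.2500)
u(U, T) = 2 + T + U (u(U, T) = 2 + (U + T) = 2 + (T + U) = 2 + T + U)
(173 - 349)/(u(o, -13) + 196) = (173 - 349)/((2 - 13 + 25/4) + 196) = -176/(-19/4 + 196) = -176/765/4 = -176*4/765 = -704/765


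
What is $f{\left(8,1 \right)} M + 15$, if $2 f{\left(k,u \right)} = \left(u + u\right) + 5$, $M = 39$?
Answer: $\frac{303}{2} \approx 151.5$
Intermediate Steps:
$f{\left(k,u \right)} = \frac{5}{2} + u$ ($f{\left(k,u \right)} = \frac{\left(u + u\right) + 5}{2} = \frac{2 u + 5}{2} = \frac{5 + 2 u}{2} = \frac{5}{2} + u$)
$f{\left(8,1 \right)} M + 15 = \left(\frac{5}{2} + 1\right) 39 + 15 = \frac{7}{2} \cdot 39 + 15 = \frac{273}{2} + 15 = \frac{303}{2}$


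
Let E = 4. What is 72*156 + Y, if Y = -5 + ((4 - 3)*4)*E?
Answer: 11243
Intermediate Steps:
Y = 11 (Y = -5 + ((4 - 3)*4)*4 = -5 + (1*4)*4 = -5 + 4*4 = -5 + 16 = 11)
72*156 + Y = 72*156 + 11 = 11232 + 11 = 11243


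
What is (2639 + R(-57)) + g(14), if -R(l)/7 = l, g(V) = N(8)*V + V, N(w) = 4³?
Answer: 3948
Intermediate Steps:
N(w) = 64
g(V) = 65*V (g(V) = 64*V + V = 65*V)
R(l) = -7*l
(2639 + R(-57)) + g(14) = (2639 - 7*(-57)) + 65*14 = (2639 + 399) + 910 = 3038 + 910 = 3948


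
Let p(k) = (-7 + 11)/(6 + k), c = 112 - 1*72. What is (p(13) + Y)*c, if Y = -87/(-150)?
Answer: 3004/95 ≈ 31.621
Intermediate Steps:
Y = 29/50 (Y = -87*(-1/150) = 29/50 ≈ 0.58000)
c = 40 (c = 112 - 72 = 40)
p(k) = 4/(6 + k)
(p(13) + Y)*c = (4/(6 + 13) + 29/50)*40 = (4/19 + 29/50)*40 = (751/950)*40 = 3004/95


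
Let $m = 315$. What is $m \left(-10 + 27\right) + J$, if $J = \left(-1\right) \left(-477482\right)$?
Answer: $482837$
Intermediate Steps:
$J = 477482$
$m \left(-10 + 27\right) + J = 315 \left(-10 + 27\right) + 477482 = 315 \cdot 17 + 477482 = 5355 + 477482 = 482837$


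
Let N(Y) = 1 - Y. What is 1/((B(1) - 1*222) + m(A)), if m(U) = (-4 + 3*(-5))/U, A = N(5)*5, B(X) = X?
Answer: -20/4401 ≈ -0.0045444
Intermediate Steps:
A = -20 (A = (1 - 1*5)*5 = (1 - 5)*5 = -4*5 = -20)
m(U) = -19/U (m(U) = (-4 - 15)/U = -19/U)
1/((B(1) - 1*222) + m(A)) = 1/((1 - 1*222) - 19/(-20)) = 1/((1 - 222) - 19*(-1/20)) = 1/(-221 + 19/20) = 1/(-4401/20) = -20/4401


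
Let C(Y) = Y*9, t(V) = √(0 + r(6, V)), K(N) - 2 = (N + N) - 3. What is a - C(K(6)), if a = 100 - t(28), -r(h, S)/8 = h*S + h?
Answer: 1 - 4*I*√87 ≈ 1.0 - 37.31*I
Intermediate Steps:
K(N) = -1 + 2*N (K(N) = 2 + ((N + N) - 3) = 2 + (2*N - 3) = 2 + (-3 + 2*N) = -1 + 2*N)
r(h, S) = -8*h - 8*S*h (r(h, S) = -8*(h*S + h) = -8*(S*h + h) = -8*(h + S*h) = -8*h - 8*S*h)
t(V) = √(-48 - 48*V) (t(V) = √(0 - 8*6*(1 + V)) = √(0 + (-48 - 48*V)) = √(-48 - 48*V))
a = 100 - 4*I*√87 (a = 100 - 4*√(-3 - 3*28) = 100 - 4*√(-3 - 84) = 100 - 4*√(-87) = 100 - 4*I*√87 ≈ 100.0 - 37.31*I)
C(Y) = 9*Y
a - C(K(6)) = (100 - 4*I*√87) - 9*(-1 + 2*6) = (100 - 4*I*√87) - 9*(-1 + 12) = (100 - 4*I*√87) - 9*11 = (100 - 4*I*√87) - 1*99 = (100 - 4*I*√87) - 99 = 1 - 4*I*√87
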